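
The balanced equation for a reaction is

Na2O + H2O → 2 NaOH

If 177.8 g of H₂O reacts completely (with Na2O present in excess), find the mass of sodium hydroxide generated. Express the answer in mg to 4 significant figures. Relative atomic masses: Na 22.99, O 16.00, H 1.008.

M(H2O) = 2(1.008) + 16.00 = 18.016 g/mol.
M(NaOH) = 22.99 + 16.00 + 1.008 = 39.998 g/mol.
n(H2O) = 177.80 g / 18.016 g/mol = 9.8690 mol.
From the equation the H2O:NaOH mole ratio is 1:2, so n(NaOH) = 9.8690 × 2/1 = 19.738 mol.
Mass of NaOH = 19.738 mol × 39.998 g/mol = 789.48 g.
Converting to mg: 789.48 g = 789500 mg.

789500 mg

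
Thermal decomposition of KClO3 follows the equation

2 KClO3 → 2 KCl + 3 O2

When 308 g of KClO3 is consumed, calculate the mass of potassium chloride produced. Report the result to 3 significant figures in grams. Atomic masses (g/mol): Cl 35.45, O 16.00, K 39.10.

187 g

M(KClO3) = 39.10 + 35.45 + 3(16.00) = 122.55 g/mol.
M(KCl) = 39.10 + 35.45 = 74.55 g/mol.
n(KClO3) = 308.0 g / 122.55 g/mol = 2.513 mol.
From the equation the KClO3:KCl mole ratio is 2:2, so n(KCl) = 2.513 × 2/2 = 2.513 mol.
Mass of KCl = 2.513 mol × 74.55 g/mol = 187.4 g.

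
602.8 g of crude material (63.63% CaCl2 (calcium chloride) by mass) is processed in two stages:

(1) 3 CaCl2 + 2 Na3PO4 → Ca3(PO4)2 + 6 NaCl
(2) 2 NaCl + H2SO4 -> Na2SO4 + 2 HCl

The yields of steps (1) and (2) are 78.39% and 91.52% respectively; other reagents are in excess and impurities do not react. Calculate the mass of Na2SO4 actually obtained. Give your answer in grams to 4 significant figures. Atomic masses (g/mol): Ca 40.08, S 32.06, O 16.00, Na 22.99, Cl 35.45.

Pure CaCl2 = 602.8 × 0.6363 = 383.56 g.
M(CaCl2) = 40.08 + 2(35.45) = 110.98 g/mol.
M(Na2SO4) = 2(22.99) + 32.06 + 4(16.00) = 142.04 g/mol.
n(CaCl2) = 383.56 / 110.98 = 3.4561 mol.
Step 1 (CaCl2:NaCl = 3:6): theoretical n(NaCl) = 6.9123 mol; at 78.39% yield, n(NaCl) = 5.4185 mol.
Step 2 (NaCl:Na2SO4 = 2:1): theoretical n(Na2SO4) = 2.7093 mol, so theoretical mass = 2.7093 × 142.04 = 384.82 g.
At 91.52% yield, actual mass of Na2SO4 = 384.82 × 0.9152 = 352.19 g.

352.2 g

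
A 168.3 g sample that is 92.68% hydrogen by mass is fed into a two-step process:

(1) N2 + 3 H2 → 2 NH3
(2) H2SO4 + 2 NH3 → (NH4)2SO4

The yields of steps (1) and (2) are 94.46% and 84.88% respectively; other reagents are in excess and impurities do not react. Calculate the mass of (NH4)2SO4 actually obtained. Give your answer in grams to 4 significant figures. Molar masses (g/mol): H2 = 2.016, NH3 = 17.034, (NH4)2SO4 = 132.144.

Pure H2 = 168.3 × 0.9268 = 155.98 g.
n(H2) = 155.98 / 2.016 = 77.371 mol.
Step 1 (H2:NH3 = 3:2): theoretical n(NH3) = 51.581 mol; at 94.46% yield, n(NH3) = 48.723 mol.
Step 2 (NH3:(NH4)2SO4 = 2:1): theoretical n((NH4)2SO4) = 24.362 mol, so theoretical mass = 24.362 × 132.144 = 3219.2 g.
At 84.88% yield, actual mass of (NH4)2SO4 = 3219.2 × 0.8488 = 2732.5 g.

2732 g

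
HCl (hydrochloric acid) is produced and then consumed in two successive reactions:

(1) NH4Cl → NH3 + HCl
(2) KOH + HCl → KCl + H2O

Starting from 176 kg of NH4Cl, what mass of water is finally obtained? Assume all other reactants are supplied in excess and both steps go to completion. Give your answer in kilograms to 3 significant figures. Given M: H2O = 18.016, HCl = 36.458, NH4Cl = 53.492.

59.3 kg

176 kg = 176000 g.
n(NH4Cl) = 176000 / 53.492 = 3290 mol.
Step 1 gives a 1:1 ratio of NH4Cl to HCl, so n(HCl) = 3290 mol.
In step 2 the HCl:H2O ratio is 1:1, so n(H2O) = 3290 mol.
Mass of H2O = 3290 × 18.016 = 59280 g = 59.3 kg.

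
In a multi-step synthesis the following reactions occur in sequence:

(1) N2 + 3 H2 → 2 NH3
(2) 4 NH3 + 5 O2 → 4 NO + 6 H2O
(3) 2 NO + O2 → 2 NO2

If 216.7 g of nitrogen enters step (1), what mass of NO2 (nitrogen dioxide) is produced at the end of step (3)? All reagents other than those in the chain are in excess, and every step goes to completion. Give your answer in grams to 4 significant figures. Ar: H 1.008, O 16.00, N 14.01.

711.7 g

M(N2) = 2(14.01) = 28.02 g/mol.
M(NO2) = 14.01 + 2(16.00) = 46.01 g/mol.
n(N2) = 216.7 / 28.02 = 7.7338 mol.
Reaction (1): N2→NH3 ratio 1:2 ⇒ n(NH3) = 15.468 mol.
Reaction (2): NH3→NO ratio 4:4 ⇒ n(NO) = 15.468 mol.
Reaction (3): NO→NO2 ratio 2:2 ⇒ n(NO2) = 15.468 mol.
Mass of NO2 = 15.468 × 46.01 = 711.66 g.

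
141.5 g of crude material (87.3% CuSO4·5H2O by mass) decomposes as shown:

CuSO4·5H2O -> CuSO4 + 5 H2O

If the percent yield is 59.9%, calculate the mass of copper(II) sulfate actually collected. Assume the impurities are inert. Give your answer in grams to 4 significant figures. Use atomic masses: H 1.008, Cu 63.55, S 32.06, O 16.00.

47.30 g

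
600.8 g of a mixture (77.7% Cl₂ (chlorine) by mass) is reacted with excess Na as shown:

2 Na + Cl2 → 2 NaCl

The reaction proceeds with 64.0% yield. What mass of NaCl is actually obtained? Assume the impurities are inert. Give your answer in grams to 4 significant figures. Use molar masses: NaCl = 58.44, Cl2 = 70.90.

492.5 g

Pure Cl2 available = 600.8 g × 0.777 = 466.82 g.
n(Cl2) = 466.82 g / 70.90 g/mol = 6.5842 mol.
From the equation the Cl2:NaCl mole ratio is 1:2, so n(NaCl) = 6.5842 × 2/1 = 13.168 mol.
Mass of NaCl = 13.168 mol × 58.44 g/mol = 769.56 g.
Actual mass collected = 769.56 g × 0.640 = 492.52 g.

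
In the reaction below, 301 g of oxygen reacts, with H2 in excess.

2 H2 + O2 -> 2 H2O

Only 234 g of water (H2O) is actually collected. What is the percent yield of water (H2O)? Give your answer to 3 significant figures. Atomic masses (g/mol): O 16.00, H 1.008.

69.0 %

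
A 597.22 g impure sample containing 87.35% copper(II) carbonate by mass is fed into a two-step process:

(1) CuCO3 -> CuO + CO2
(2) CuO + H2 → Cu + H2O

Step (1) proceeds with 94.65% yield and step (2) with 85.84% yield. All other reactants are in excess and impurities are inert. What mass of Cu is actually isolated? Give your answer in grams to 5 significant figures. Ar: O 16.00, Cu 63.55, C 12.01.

217.99 g

Pure CuCO3 = 597.22 × 0.8735 = 521.672 g.
M(CuCO3) = 63.55 + 12.01 + 3(16.00) = 123.56 g/mol.
M(Cu) = 63.55 g/mol.
n(CuCO3) = 521.672 / 123.56 = 4.22201 mol.
Step 1 (CuCO3:CuO = 1:1): theoretical n(CuO) = 4.22201 mol; at 94.65% yield, n(CuO) = 3.99613 mol.
Step 2 (CuO:Cu = 1:1): theoretical n(Cu) = 3.99613 mol, so theoretical mass = 3.99613 × 63.55 = 253.954 g.
At 85.84% yield, actual mass of Cu = 253.954 × 0.8584 = 217.994 g.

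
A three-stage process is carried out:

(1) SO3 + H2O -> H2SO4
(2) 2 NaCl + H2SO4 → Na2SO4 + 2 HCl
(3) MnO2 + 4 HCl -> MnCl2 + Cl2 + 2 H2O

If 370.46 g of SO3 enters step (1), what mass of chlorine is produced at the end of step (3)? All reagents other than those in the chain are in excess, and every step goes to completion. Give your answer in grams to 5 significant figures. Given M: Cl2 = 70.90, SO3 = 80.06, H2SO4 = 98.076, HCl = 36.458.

164.04 g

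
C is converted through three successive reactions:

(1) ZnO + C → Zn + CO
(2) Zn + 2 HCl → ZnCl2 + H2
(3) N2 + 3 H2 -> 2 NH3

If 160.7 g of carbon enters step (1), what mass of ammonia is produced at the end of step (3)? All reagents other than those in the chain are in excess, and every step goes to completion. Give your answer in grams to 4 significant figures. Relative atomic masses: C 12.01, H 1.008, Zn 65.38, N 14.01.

151.9 g

M(C) = 12.01 g/mol.
M(NH3) = 14.01 + 3(1.008) = 17.034 g/mol.
n(C) = 160.7 / 12.01 = 13.381 mol.
Reaction (1): C→Zn ratio 1:1 ⇒ n(Zn) = 13.381 mol.
Reaction (2): Zn→H2 ratio 1:1 ⇒ n(H2) = 13.381 mol.
Reaction (3): H2→NH3 ratio 3:2 ⇒ n(NH3) = 8.9203 mol.
Mass of NH3 = 8.9203 × 17.034 = 151.95 g.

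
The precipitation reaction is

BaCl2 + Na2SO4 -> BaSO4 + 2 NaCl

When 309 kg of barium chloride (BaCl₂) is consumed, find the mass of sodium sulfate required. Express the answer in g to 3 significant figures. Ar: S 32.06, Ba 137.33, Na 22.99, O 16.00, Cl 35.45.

211000 g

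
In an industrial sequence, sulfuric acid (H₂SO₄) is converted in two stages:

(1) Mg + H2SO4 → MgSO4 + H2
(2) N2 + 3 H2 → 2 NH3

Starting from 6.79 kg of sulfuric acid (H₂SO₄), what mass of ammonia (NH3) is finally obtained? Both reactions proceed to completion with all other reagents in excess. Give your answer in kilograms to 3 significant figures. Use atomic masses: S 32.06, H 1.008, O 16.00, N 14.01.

M(H2SO4) = 2(1.008) + 32.06 + 4(16.00) = 98.076 g/mol.
M(NH3) = 14.01 + 3(1.008) = 17.034 g/mol.
6.79 kg = 6790 g.
n(H2SO4) = 6790 / 98.076 = 69.23 mol.
Step 1 gives a 1:1 ratio of H2SO4 to H2, so n(H2) = 69.23 mol.
In step 2 the H2:NH3 ratio is 3:2, so n(NH3) = 46.15 mol.
Mass of NH3 = 46.15 × 17.034 = 786.2 g = 0.786 kg.

0.786 kg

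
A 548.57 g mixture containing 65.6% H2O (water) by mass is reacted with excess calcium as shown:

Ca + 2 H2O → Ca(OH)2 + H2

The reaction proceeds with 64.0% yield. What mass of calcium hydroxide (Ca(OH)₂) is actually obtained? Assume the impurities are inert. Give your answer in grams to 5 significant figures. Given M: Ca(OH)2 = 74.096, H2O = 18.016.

473.61 g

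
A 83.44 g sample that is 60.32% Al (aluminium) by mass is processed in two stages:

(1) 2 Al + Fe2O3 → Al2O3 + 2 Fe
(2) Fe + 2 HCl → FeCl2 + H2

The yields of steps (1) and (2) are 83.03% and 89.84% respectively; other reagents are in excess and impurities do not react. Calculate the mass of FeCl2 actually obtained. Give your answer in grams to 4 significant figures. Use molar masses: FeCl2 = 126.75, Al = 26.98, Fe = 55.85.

Pure Al = 83.44 × 0.6032 = 50.331 g.
n(Al) = 50.331 / 26.98 = 1.8655 mol.
Step 1 (Al:Fe = 2:2): theoretical n(Fe) = 1.8655 mol; at 83.03% yield, n(Fe) = 1.5489 mol.
Step 2 (Fe:FeCl2 = 1:1): theoretical n(FeCl2) = 1.5489 mol, so theoretical mass = 1.5489 × 126.75 = 196.33 g.
At 89.84% yield, actual mass of FeCl2 = 196.33 × 0.8984 = 176.38 g.

176.4 g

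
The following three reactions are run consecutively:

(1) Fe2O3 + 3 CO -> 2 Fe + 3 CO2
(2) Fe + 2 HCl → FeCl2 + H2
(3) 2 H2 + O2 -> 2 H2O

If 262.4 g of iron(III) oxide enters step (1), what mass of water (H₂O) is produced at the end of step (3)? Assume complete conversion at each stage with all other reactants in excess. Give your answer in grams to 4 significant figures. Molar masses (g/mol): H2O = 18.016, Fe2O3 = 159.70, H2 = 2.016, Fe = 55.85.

n(Fe2O3) = 262.4 / 159.70 = 1.6431 mol.
Reaction (1): Fe2O3→Fe ratio 1:2 ⇒ n(Fe) = 3.2862 mol.
Reaction (2): Fe→H2 ratio 1:1 ⇒ n(H2) = 3.2862 mol.
Reaction (3): H2→H2O ratio 2:2 ⇒ n(H2O) = 3.2862 mol.
Mass of H2O = 3.2862 × 18.016 = 59.203 g.

59.20 g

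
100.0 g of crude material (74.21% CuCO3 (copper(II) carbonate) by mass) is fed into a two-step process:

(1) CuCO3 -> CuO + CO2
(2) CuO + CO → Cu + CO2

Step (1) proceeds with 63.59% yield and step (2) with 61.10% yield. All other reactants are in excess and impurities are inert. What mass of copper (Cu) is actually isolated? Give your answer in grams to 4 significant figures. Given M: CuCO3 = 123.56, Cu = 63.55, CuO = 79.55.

14.83 g

Pure CuCO3 = 100.0 × 0.7421 = 74.210 g.
n(CuCO3) = 74.210 / 123.56 = 0.60060 mol.
Step 1 (CuCO3:CuO = 1:1): theoretical n(CuO) = 0.60060 mol; at 63.59% yield, n(CuO) = 0.38192 mol.
Step 2 (CuO:Cu = 1:1): theoretical n(Cu) = 0.38192 mol, so theoretical mass = 0.38192 × 63.55 = 24.271 g.
At 61.10% yield, actual mass of Cu = 24.271 × 0.6110 = 14.830 g.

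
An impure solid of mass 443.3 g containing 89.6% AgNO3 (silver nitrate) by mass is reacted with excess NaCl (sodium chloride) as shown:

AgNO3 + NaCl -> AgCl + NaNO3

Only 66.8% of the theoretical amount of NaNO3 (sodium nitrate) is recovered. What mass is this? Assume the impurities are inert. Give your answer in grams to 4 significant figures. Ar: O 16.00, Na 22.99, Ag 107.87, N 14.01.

Pure AgNO3 available = 443.3 g × 0.896 = 397.20 g.
M(AgNO3) = 107.87 + 14.01 + 3(16.00) = 169.88 g/mol.
M(NaNO3) = 22.99 + 14.01 + 3(16.00) = 85.00 g/mol.
n(AgNO3) = 397.20 g / 169.88 g/mol = 2.3381 mol.
From the equation the AgNO3:NaNO3 mole ratio is 1:1, so n(NaNO3) = 2.3381 × 1/1 = 2.3381 mol.
Mass of NaNO3 = 2.3381 mol × 85.00 g/mol = 198.74 g.
Actual mass collected = 198.74 g × 0.668 = 132.76 g.

132.8 g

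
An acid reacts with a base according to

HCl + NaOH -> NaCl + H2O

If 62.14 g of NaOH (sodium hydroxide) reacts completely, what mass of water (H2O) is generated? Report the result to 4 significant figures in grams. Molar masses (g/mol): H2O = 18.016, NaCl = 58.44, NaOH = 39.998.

27.99 g

n(NaOH) = 62.140 g / 39.998 g/mol = 1.5536 mol.
From the equation the NaOH:H2O mole ratio is 1:1, so n(H2O) = 1.5536 × 1/1 = 1.5536 mol.
Mass of H2O = 1.5536 mol × 18.016 g/mol = 27.989 g.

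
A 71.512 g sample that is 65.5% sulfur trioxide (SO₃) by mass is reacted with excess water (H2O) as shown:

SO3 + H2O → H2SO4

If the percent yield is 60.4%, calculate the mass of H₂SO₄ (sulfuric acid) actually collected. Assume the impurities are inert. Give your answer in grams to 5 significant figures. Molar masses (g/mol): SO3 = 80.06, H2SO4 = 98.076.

Pure SO3 available = 71.512 g × 0.655 = 46.8404 g.
n(SO3) = 46.8404 g / 80.06 g/mol = 0.585066 mol.
From the equation the SO3:H2SO4 mole ratio is 1:1, so n(H2SO4) = 0.585066 × 1/1 = 0.585066 mol.
Mass of H2SO4 = 0.585066 mol × 98.076 g/mol = 57.3809 g.
Actual mass collected = 57.3809 g × 0.604 = 34.6581 g.

34.658 g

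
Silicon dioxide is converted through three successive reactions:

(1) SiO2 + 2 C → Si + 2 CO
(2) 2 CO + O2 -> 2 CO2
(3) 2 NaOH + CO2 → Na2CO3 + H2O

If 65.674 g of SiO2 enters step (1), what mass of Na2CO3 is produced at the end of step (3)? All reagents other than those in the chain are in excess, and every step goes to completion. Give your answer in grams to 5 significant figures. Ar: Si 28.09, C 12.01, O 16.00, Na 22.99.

231.68 g

M(SiO2) = 28.09 + 2(16.00) = 60.09 g/mol.
M(Na2CO3) = 2(22.99) + 12.01 + 3(16.00) = 105.99 g/mol.
n(SiO2) = 65.674 / 60.09 = 1.09293 mol.
Reaction (1): SiO2→CO ratio 1:2 ⇒ n(CO) = 2.18585 mol.
Reaction (2): CO→CO2 ratio 2:2 ⇒ n(CO2) = 2.18585 mol.
Reaction (3): CO2→Na2CO3 ratio 1:1 ⇒ n(Na2CO3) = 2.18585 mol.
Mass of Na2CO3 = 2.18585 × 105.99 = 231.679 g.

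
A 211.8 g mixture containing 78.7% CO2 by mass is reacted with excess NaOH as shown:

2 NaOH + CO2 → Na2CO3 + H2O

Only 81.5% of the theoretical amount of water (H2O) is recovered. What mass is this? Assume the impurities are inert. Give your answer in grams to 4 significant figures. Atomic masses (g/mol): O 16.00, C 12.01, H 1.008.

55.61 g

Pure CO2 available = 211.8 g × 0.787 = 166.69 g.
M(CO2) = 12.01 + 2(16.00) = 44.01 g/mol.
M(H2O) = 2(1.008) + 16.00 = 18.016 g/mol.
n(CO2) = 166.69 g / 44.01 g/mol = 3.7875 mol.
From the equation the CO2:H2O mole ratio is 1:1, so n(H2O) = 3.7875 × 1/1 = 3.7875 mol.
Mass of H2O = 3.7875 mol × 18.016 g/mol = 68.235 g.
Actual mass collected = 68.235 g × 0.815 = 55.612 g.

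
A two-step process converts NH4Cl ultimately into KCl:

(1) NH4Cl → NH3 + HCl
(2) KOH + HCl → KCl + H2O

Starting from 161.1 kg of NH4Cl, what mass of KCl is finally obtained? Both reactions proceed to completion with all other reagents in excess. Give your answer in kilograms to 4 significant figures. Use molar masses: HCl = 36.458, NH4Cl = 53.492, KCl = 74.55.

224.5 kg

161.1 kg = 161100 g.
n(NH4Cl) = 161100 / 53.492 = 3011.7 mol.
Step 1 gives a 1:1 ratio of NH4Cl to HCl, so n(HCl) = 3011.7 mol.
In step 2 the HCl:KCl ratio is 1:1, so n(KCl) = 3011.7 mol.
Mass of KCl = 3011.7 × 74.55 = 224520 g = 224.5 kg.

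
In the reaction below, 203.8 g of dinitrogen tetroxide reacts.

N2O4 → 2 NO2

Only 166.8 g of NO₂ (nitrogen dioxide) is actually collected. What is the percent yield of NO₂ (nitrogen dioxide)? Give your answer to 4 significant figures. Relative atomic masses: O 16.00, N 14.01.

M(N2O4) = 2(14.01) + 4(16.00) = 92.02 g/mol.
M(NO2) = 14.01 + 2(16.00) = 46.01 g/mol.
n(N2O4) = 203.80 g / 92.02 g/mol = 2.2147 mol.
From the equation the N2O4:NO2 mole ratio is 1:2, so n(NO2) = 2.2147 × 2/1 = 4.4295 mol.
Mass of NO2 = 4.4295 mol × 46.01 g/mol = 203.80 g.
This is the theoretical yield. Percent yield = 166.8 g / 203.80 g × 100% = 81.845%.

81.84 %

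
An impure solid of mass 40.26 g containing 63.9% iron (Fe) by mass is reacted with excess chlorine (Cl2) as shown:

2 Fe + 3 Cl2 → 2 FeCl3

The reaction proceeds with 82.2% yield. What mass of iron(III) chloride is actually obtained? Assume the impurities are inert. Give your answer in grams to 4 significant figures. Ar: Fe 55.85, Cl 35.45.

Pure Fe available = 40.26 g × 0.639 = 25.726 g.
M(Fe) = 55.85 g/mol.
M(FeCl3) = 55.85 + 3(35.45) = 162.20 g/mol.
n(Fe) = 25.726 g / 55.85 g/mol = 0.46063 mol.
From the equation the Fe:FeCl3 mole ratio is 2:2, so n(FeCl3) = 0.46063 × 2/2 = 0.46063 mol.
Mass of FeCl3 = 0.46063 mol × 162.20 g/mol = 74.714 g.
Actual mass collected = 74.714 g × 0.822 = 61.415 g.

61.41 g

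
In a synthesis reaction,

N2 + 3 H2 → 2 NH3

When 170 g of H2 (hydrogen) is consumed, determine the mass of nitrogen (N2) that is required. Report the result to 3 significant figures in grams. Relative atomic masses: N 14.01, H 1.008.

M(H2) = 2(1.008) = 2.016 g/mol.
M(N2) = 2(14.01) = 28.02 g/mol.
n(H2) = 170.0 g / 2.016 g/mol = 84.33 mol.
From the equation the H2:N2 mole ratio is 3:1, so n(N2) = 84.33 × 1/3 = 28.11 mol.
Mass of N2 = 28.11 mol × 28.02 g/mol = 787.6 g.

788 g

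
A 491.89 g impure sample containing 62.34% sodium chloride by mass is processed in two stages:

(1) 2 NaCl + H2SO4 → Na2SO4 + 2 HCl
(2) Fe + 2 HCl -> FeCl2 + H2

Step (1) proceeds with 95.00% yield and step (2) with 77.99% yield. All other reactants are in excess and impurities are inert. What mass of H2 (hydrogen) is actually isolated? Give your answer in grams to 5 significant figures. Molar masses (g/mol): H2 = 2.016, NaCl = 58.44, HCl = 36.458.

3.9188 g

Pure NaCl = 491.89 × 0.6234 = 306.644 g.
n(NaCl) = 306.644 / 58.44 = 5.24716 mol.
Step 1 (NaCl:HCl = 2:2): theoretical n(HCl) = 5.24716 mol; at 95.00% yield, n(HCl) = 4.98481 mol.
Step 2 (HCl:H2 = 2:1): theoretical n(H2) = 2.49240 mol, so theoretical mass = 2.49240 × 2.016 = 5.02468 g.
At 77.99% yield, actual mass of H2 = 5.02468 × 0.7799 = 3.91875 g.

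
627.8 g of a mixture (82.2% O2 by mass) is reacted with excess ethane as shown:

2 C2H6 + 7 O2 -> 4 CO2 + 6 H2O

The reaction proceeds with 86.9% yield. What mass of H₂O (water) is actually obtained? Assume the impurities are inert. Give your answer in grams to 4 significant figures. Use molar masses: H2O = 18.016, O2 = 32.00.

216.4 g

Pure O2 available = 627.8 g × 0.822 = 516.05 g.
n(O2) = 516.05 g / 32.00 g/mol = 16.127 mol.
From the equation the O2:H2O mole ratio is 7:6, so n(H2O) = 16.127 × 6/7 = 13.823 mol.
Mass of H2O = 13.823 mol × 18.016 g/mol = 249.03 g.
Actual mass collected = 249.03 g × 0.869 = 216.41 g.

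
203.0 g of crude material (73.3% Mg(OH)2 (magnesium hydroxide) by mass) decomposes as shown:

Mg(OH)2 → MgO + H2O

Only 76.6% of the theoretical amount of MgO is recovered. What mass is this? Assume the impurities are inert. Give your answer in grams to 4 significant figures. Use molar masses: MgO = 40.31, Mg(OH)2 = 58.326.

Pure Mg(OH)2 available = 203.0 g × 0.733 = 148.80 g.
n(Mg(OH)2) = 148.80 g / 58.326 g/mol = 2.5512 mol.
From the equation the Mg(OH)2:MgO mole ratio is 1:1, so n(MgO) = 2.5512 × 1/1 = 2.5512 mol.
Mass of MgO = 2.5512 mol × 40.31 g/mol = 102.84 g.
Actual mass collected = 102.84 g × 0.766 = 78.773 g.

78.77 g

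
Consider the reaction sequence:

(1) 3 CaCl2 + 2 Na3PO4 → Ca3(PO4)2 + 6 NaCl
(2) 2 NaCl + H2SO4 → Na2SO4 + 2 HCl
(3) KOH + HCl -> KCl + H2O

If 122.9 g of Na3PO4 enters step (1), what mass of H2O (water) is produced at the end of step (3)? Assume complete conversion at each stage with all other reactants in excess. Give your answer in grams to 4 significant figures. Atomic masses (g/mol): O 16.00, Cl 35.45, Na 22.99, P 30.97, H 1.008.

M(Na3PO4) = 3(22.99) + 30.97 + 4(16.00) = 163.94 g/mol.
M(H2O) = 2(1.008) + 16.00 = 18.016 g/mol.
n(Na3PO4) = 122.9 / 163.94 = 0.74966 mol.
Reaction (1): Na3PO4→NaCl ratio 2:6 ⇒ n(NaCl) = 2.2490 mol.
Reaction (2): NaCl→HCl ratio 2:2 ⇒ n(HCl) = 2.2490 mol.
Reaction (3): HCl→H2O ratio 1:1 ⇒ n(H2O) = 2.2490 mol.
Mass of H2O = 2.2490 × 18.016 = 40.518 g.

40.52 g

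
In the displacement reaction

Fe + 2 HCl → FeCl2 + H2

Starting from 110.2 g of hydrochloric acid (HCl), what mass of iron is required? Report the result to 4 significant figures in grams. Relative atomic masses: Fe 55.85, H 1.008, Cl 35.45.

84.41 g

M(HCl) = 1.008 + 35.45 = 36.458 g/mol.
M(Fe) = 55.85 g/mol.
n(HCl) = 110.20 g / 36.458 g/mol = 3.0227 mol.
From the equation the HCl:Fe mole ratio is 2:1, so n(Fe) = 3.0227 × 1/2 = 1.5113 mol.
Mass of Fe = 1.5113 mol × 55.85 g/mol = 84.408 g.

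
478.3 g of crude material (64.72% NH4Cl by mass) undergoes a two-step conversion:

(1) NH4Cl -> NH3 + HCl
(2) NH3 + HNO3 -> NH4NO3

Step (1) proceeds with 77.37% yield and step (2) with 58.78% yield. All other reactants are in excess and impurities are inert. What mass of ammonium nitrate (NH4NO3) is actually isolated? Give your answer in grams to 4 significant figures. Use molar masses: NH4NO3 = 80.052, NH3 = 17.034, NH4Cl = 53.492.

210.7 g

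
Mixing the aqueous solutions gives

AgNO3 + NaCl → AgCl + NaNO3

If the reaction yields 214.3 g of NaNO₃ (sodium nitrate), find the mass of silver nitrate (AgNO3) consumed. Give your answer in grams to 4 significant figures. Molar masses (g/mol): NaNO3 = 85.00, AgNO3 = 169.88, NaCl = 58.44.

428.3 g

n(NaNO3) = 214.30 g / 85.00 g/mol = 2.5212 mol.
From the equation the NaNO3:AgNO3 mole ratio is 1:1, so n(AgNO3) = 2.5212 × 1/1 = 2.5212 mol.
Mass of AgNO3 = 2.5212 mol × 169.88 g/mol = 428.30 g.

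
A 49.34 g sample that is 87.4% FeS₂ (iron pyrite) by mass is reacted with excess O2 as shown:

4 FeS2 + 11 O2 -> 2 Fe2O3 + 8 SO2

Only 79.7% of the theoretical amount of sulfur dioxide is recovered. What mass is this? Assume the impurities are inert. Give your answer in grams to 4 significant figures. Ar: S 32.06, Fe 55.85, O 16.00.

36.70 g

Pure FeS2 available = 49.34 g × 0.874 = 43.123 g.
M(FeS2) = 55.85 + 2(32.06) = 119.97 g/mol.
M(SO2) = 32.06 + 2(16.00) = 64.06 g/mol.
n(FeS2) = 43.123 g / 119.97 g/mol = 0.35945 mol.
From the equation the FeS2:SO2 mole ratio is 4:8, so n(SO2) = 0.35945 × 8/4 = 0.71890 mol.
Mass of SO2 = 0.71890 mol × 64.06 g/mol = 46.053 g.
Actual mass collected = 46.053 g × 0.797 = 36.704 g.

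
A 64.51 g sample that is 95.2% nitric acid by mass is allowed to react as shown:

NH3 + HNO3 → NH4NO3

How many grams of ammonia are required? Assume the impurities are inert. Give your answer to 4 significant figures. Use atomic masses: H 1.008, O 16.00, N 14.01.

16.60 g

Mass of pure HNO3 = 64.51 g × 0.952 = 61.414 g.
M(HNO3) = 1.008 + 14.01 + 3(16.00) = 63.018 g/mol.
M(NH3) = 14.01 + 3(1.008) = 17.034 g/mol.
n(HNO3) = 61.414 g / 63.018 g/mol = 0.97454 mol.
From the equation the HNO3:NH3 mole ratio is 1:1, so n(NH3) = 0.97454 × 1/1 = 0.97454 mol.
Mass of NH3 = 0.97454 mol × 17.034 g/mol = 16.600 g.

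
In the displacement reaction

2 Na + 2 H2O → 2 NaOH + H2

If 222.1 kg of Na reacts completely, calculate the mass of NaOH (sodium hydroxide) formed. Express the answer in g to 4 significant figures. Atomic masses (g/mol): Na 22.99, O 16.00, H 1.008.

M(Na) = 22.99 g/mol.
M(NaOH) = 22.99 + 16.00 + 1.008 = 39.998 g/mol.
Convert: 222.1 kg = 222100 g.
n(Na) = 222100 g / 22.99 g/mol = 9660.7 mol.
From the equation the Na:NaOH mole ratio is 2:2, so n(NaOH) = 9660.7 × 2/2 = 9660.7 mol.
Mass of NaOH = 9660.7 mol × 39.998 g/mol = 386410 g.

386400 g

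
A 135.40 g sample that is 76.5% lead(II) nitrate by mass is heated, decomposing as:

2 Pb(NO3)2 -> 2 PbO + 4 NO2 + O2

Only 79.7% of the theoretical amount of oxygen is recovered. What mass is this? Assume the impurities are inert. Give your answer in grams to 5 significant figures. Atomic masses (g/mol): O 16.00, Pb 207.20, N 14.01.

Pure Pb(NO3)2 available = 135.40 g × 0.765 = 103.581 g.
M(Pb(NO3)2) = 207.20 + 2(14.01) + 6(16.00) = 331.22 g/mol.
M(O2) = 2(16.00) = 32.00 g/mol.
n(Pb(NO3)2) = 103.581 g / 331.22 g/mol = 0.312726 mol.
From the equation the Pb(NO3)2:O2 mole ratio is 2:1, so n(O2) = 0.312726 × 1/2 = 0.156363 mol.
Mass of O2 = 0.156363 mol × 32.00 g/mol = 5.00361 g.
Actual mass collected = 5.00361 g × 0.797 = 3.98788 g.

3.9879 g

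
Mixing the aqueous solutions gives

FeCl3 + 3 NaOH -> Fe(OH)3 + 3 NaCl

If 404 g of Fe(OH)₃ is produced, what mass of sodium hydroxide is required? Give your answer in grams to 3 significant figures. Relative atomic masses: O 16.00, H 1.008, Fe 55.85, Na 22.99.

M(Fe(OH)3) = 55.85 + 3(16.00) + 3(1.008) = 106.874 g/mol.
M(NaOH) = 22.99 + 16.00 + 1.008 = 39.998 g/mol.
n(Fe(OH)3) = 404.0 g / 106.874 g/mol = 3.780 mol.
From the equation the Fe(OH)3:NaOH mole ratio is 1:3, so n(NaOH) = 3.780 × 3/1 = 11.34 mol.
Mass of NaOH = 11.34 mol × 39.998 g/mol = 453.6 g.

454 g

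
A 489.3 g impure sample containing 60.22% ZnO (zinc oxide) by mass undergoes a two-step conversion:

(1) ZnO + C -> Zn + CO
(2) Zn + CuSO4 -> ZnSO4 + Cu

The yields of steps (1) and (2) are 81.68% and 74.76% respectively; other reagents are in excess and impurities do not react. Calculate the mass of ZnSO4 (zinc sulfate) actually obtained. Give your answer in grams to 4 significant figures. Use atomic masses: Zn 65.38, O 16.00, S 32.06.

Pure ZnO = 489.3 × 0.6022 = 294.66 g.
M(ZnO) = 65.38 + 16.00 = 81.38 g/mol.
M(ZnSO4) = 65.38 + 32.06 + 4(16.00) = 161.44 g/mol.
n(ZnO) = 294.66 / 81.38 = 3.6207 mol.
Step 1 (ZnO:Zn = 1:1): theoretical n(Zn) = 3.6207 mol; at 81.68% yield, n(Zn) = 2.9574 mol.
Step 2 (Zn:ZnSO4 = 1:1): theoretical n(ZnSO4) = 2.9574 mol, so theoretical mass = 2.9574 × 161.44 = 477.45 g.
At 74.76% yield, actual mass of ZnSO4 = 477.45 × 0.7476 = 356.94 g.

356.9 g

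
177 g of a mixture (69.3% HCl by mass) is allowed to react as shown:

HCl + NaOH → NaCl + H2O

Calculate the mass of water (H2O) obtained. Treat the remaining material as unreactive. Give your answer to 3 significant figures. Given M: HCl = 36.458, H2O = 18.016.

60.6 g

Mass of pure HCl = 177 g × 0.693 = 122.7 g.
n(HCl) = 122.7 g / 36.458 g/mol = 3.364 mol.
From the equation the HCl:H2O mole ratio is 1:1, so n(H2O) = 3.364 × 1/1 = 3.364 mol.
Mass of H2O = 3.364 mol × 18.016 g/mol = 60.61 g.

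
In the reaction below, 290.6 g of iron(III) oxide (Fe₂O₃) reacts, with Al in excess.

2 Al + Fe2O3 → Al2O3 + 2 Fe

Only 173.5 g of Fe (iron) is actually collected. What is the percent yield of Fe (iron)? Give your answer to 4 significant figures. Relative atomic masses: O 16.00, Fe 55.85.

85.36 %

M(Fe2O3) = 2(55.85) + 3(16.00) = 159.70 g/mol.
M(Fe) = 55.85 g/mol.
n(Fe2O3) = 290.60 g / 159.70 g/mol = 1.8197 mol.
From the equation the Fe2O3:Fe mole ratio is 1:2, so n(Fe) = 1.8197 × 2/1 = 3.6393 mol.
Mass of Fe = 3.6393 mol × 55.85 g/mol = 203.26 g.
This is the theoretical yield. Percent yield = 173.5 g / 203.26 g × 100% = 85.360%.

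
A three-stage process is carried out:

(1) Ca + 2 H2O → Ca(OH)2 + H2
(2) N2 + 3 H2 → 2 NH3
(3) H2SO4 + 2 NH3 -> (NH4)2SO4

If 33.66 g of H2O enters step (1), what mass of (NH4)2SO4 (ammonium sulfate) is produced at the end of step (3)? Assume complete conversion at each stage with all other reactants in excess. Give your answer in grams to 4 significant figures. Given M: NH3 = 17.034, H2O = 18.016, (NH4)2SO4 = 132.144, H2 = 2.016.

n(H2O) = 33.66 / 18.016 = 1.8683 mol.
Reaction (1): H2O→H2 ratio 2:1 ⇒ n(H2) = 0.93417 mol.
Reaction (2): H2→NH3 ratio 3:2 ⇒ n(NH3) = 0.62278 mol.
Reaction (3): NH3→(NH4)2SO4 ratio 2:1 ⇒ n((NH4)2SO4) = 0.31139 mol.
Mass of (NH4)2SO4 = 0.31139 × 132.144 = 41.148 g.

41.15 g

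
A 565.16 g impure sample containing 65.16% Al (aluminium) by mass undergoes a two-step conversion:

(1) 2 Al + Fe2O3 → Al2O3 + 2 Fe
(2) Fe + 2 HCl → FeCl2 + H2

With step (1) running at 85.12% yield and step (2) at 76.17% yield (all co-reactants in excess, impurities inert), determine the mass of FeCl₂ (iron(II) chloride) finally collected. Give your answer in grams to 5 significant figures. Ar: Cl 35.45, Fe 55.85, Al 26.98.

Pure Al = 565.16 × 0.6516 = 368.258 g.
M(Al) = 26.98 g/mol.
M(FeCl2) = 55.85 + 2(35.45) = 126.75 g/mol.
n(Al) = 368.258 / 26.98 = 13.6493 mol.
Step 1 (Al:Fe = 2:2): theoretical n(Fe) = 13.6493 mol; at 85.12% yield, n(Fe) = 11.6183 mol.
Step 2 (Fe:FeCl2 = 1:1): theoretical n(FeCl2) = 11.6183 mol, so theoretical mass = 11.6183 × 126.75 = 1472.62 g.
At 76.17% yield, actual mass of FeCl2 = 1472.62 × 0.7617 = 1121.69 g.

1121.7 g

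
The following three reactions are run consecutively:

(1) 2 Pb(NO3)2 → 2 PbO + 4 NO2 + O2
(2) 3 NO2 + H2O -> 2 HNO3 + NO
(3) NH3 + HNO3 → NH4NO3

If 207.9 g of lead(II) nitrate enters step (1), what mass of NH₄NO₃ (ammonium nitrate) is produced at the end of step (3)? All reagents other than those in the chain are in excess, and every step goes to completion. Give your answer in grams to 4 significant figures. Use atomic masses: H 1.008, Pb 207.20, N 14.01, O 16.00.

67.00 g

M(Pb(NO3)2) = 207.20 + 2(14.01) + 6(16.00) = 331.22 g/mol.
M(NH4NO3) = 2(14.01) + 4(1.008) + 3(16.00) = 80.052 g/mol.
n(Pb(NO3)2) = 207.9 / 331.22 = 0.62768 mol.
Reaction (1): Pb(NO3)2→NO2 ratio 2:4 ⇒ n(NO2) = 1.2554 mol.
Reaction (2): NO2→HNO3 ratio 3:2 ⇒ n(HNO3) = 0.83691 mol.
Reaction (3): HNO3→NH4NO3 ratio 1:1 ⇒ n(NH4NO3) = 0.83691 mol.
Mass of NH4NO3 = 0.83691 × 80.052 = 66.996 g.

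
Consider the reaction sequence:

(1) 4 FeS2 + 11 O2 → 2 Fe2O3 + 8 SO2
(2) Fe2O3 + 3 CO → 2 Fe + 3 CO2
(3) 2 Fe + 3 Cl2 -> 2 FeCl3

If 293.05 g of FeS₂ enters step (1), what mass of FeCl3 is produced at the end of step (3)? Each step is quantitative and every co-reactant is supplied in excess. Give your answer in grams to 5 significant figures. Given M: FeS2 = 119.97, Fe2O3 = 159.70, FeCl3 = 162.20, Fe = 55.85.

n(FeS2) = 293.05 / 119.97 = 2.44269 mol.
Reaction (1): FeS2→Fe2O3 ratio 4:2 ⇒ n(Fe2O3) = 1.22135 mol.
Reaction (2): Fe2O3→Fe ratio 1:2 ⇒ n(Fe) = 2.44269 mol.
Reaction (3): Fe→FeCl3 ratio 2:2 ⇒ n(FeCl3) = 2.44269 mol.
Mass of FeCl3 = 2.44269 × 162.20 = 396.205 g.

396.20 g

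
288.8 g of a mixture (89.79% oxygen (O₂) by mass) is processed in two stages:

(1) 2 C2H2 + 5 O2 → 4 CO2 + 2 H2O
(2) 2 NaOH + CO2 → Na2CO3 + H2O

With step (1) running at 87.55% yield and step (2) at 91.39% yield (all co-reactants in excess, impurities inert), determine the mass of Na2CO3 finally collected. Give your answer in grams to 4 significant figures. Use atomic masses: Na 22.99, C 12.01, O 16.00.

Pure O2 = 288.8 × 0.8979 = 259.31 g.
M(O2) = 2(16.00) = 32.00 g/mol.
M(Na2CO3) = 2(22.99) + 12.01 + 3(16.00) = 105.99 g/mol.
n(O2) = 259.31 / 32.00 = 8.1035 mol.
Step 1 (O2:CO2 = 5:4): theoretical n(CO2) = 6.4828 mol; at 87.55% yield, n(CO2) = 5.6757 mol.
Step 2 (CO2:Na2CO3 = 1:1): theoretical n(Na2CO3) = 5.6757 mol, so theoretical mass = 5.6757 × 105.99 = 601.57 g.
At 91.39% yield, actual mass of Na2CO3 = 601.57 × 0.9139 = 549.77 g.

549.8 g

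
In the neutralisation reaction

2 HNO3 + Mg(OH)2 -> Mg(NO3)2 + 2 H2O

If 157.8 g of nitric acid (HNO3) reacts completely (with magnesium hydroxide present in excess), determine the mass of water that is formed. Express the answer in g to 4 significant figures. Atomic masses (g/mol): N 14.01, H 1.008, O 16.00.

45.11 g

M(HNO3) = 1.008 + 14.01 + 3(16.00) = 63.018 g/mol.
M(H2O) = 2(1.008) + 16.00 = 18.016 g/mol.
n(HNO3) = 157.80 g / 63.018 g/mol = 2.5040 mol.
From the equation the HNO3:H2O mole ratio is 2:2, so n(H2O) = 2.5040 × 2/2 = 2.5040 mol.
Mass of H2O = 2.5040 mol × 18.016 g/mol = 45.113 g.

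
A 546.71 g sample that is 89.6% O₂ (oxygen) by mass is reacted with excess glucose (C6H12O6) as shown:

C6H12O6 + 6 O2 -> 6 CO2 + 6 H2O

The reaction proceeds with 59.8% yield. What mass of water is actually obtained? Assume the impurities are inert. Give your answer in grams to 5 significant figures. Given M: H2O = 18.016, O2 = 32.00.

Pure O2 available = 546.71 g × 0.896 = 489.852 g.
n(O2) = 489.852 g / 32.00 g/mol = 15.3079 mol.
From the equation the O2:H2O mole ratio is 6:6, so n(H2O) = 15.3079 × 6/6 = 15.3079 mol.
Mass of H2O = 15.3079 mol × 18.016 g/mol = 275.787 g.
Actual mass collected = 275.787 g × 0.598 = 164.920 g.

164.92 g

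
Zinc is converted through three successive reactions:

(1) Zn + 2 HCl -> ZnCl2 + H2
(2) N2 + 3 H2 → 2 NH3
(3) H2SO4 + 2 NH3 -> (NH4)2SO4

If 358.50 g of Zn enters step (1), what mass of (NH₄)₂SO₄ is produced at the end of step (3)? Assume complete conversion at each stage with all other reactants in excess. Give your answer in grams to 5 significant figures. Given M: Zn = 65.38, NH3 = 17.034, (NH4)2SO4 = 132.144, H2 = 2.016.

241.53 g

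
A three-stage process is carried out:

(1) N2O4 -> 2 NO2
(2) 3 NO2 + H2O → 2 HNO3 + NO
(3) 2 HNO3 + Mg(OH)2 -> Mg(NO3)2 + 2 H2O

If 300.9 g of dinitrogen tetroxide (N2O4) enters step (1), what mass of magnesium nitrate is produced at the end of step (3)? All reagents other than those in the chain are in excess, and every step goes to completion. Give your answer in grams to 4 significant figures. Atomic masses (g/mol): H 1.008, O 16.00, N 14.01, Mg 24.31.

M(N2O4) = 2(14.01) + 4(16.00) = 92.02 g/mol.
M(Mg(NO3)2) = 24.31 + 2(14.01) + 6(16.00) = 148.33 g/mol.
n(N2O4) = 300.9 / 92.02 = 3.2699 mol.
Reaction (1): N2O4→NO2 ratio 1:2 ⇒ n(NO2) = 6.5399 mol.
Reaction (2): NO2→HNO3 ratio 3:2 ⇒ n(HNO3) = 4.3599 mol.
Reaction (3): HNO3→Mg(NO3)2 ratio 2:1 ⇒ n(Mg(NO3)2) = 2.1800 mol.
Mass of Mg(NO3)2 = 2.1800 × 148.33 = 323.35 g.

323.4 g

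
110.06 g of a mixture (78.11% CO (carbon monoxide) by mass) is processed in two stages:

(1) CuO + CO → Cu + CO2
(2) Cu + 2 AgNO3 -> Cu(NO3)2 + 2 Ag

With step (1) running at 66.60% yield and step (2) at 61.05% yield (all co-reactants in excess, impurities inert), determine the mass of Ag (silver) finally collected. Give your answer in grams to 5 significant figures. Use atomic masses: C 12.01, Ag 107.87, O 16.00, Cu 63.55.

Pure CO = 110.06 × 0.7811 = 85.9679 g.
M(CO) = 12.01 + 16.00 = 28.01 g/mol.
M(Ag) = 107.87 g/mol.
n(CO) = 85.9679 / 28.01 = 3.06918 mol.
Step 1 (CO:Cu = 1:1): theoretical n(Cu) = 3.06918 mol; at 66.60% yield, n(Cu) = 2.04408 mol.
Step 2 (Cu:Ag = 1:2): theoretical n(Ag) = 4.08815 mol, so theoretical mass = 4.08815 × 107.87 = 440.989 g.
At 61.05% yield, actual mass of Ag = 440.989 × 0.6105 = 269.224 g.

269.22 g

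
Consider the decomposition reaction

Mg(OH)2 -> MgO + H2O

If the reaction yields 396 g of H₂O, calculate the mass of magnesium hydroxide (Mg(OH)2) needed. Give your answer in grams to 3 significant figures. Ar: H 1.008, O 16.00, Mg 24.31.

1280 g

M(H2O) = 2(1.008) + 16.00 = 18.016 g/mol.
M(Mg(OH)2) = 24.31 + 2(16.00) + 2(1.008) = 58.326 g/mol.
n(H2O) = 396.0 g / 18.016 g/mol = 21.98 mol.
From the equation the H2O:Mg(OH)2 mole ratio is 1:1, so n(Mg(OH)2) = 21.98 × 1/1 = 21.98 mol.
Mass of Mg(OH)2 = 21.98 mol × 58.326 g/mol = 1282 g.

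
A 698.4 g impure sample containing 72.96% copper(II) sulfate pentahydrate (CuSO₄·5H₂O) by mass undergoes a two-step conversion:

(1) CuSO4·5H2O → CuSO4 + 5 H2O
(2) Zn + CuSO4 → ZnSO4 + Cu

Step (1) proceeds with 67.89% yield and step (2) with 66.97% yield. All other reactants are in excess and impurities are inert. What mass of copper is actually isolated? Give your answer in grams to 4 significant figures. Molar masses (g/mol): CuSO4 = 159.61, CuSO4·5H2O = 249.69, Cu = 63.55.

Pure CuSO4·5H2O = 698.4 × 0.7296 = 509.55 g.
n(CuSO4·5H2O) = 509.55 / 249.69 = 2.0407 mol.
Step 1 (CuSO4·5H2O:CuSO4 = 1:1): theoretical n(CuSO4) = 2.0407 mol; at 67.89% yield, n(CuSO4) = 1.3855 mol.
Step 2 (CuSO4:Cu = 1:1): theoretical n(Cu) = 1.3855 mol, so theoretical mass = 1.3855 × 63.55 = 88.046 g.
At 66.97% yield, actual mass of Cu = 88.046 × 0.6697 = 58.964 g.

58.96 g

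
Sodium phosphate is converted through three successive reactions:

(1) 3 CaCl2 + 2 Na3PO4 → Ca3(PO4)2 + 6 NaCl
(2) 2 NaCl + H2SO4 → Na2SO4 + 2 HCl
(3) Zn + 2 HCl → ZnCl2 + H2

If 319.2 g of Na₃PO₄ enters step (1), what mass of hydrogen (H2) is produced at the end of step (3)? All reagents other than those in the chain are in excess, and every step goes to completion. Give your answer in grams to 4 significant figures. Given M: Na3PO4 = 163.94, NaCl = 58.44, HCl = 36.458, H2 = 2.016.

5.888 g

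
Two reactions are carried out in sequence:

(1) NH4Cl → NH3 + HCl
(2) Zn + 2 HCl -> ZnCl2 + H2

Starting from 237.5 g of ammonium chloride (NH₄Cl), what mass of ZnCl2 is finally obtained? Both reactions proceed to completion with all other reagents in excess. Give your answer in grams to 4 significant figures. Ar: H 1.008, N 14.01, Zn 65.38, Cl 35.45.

302.5 g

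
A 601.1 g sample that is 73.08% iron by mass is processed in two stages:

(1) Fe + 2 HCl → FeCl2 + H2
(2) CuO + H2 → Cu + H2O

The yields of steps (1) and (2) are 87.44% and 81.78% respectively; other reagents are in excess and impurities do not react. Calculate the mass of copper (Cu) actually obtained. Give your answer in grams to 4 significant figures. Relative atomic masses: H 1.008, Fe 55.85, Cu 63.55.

Pure Fe = 601.1 × 0.7308 = 439.28 g.
M(Fe) = 55.85 g/mol.
M(Cu) = 63.55 g/mol.
n(Fe) = 439.28 / 55.85 = 7.8654 mol.
Step 1 (Fe:H2 = 1:1): theoretical n(H2) = 7.8654 mol; at 87.44% yield, n(H2) = 6.8775 mol.
Step 2 (H2:Cu = 1:1): theoretical n(Cu) = 6.8775 mol, so theoretical mass = 6.8775 × 63.55 = 437.07 g.
At 81.78% yield, actual mass of Cu = 437.07 × 0.8178 = 357.43 g.

357.4 g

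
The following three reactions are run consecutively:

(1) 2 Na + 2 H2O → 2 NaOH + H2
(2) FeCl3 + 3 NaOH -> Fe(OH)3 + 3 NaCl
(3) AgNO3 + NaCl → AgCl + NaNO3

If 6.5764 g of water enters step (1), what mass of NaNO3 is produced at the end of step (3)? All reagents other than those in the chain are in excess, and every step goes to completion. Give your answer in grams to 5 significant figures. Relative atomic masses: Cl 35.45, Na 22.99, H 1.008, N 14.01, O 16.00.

M(H2O) = 2(1.008) + 16.00 = 18.016 g/mol.
M(NaNO3) = 22.99 + 14.01 + 3(16.00) = 85.00 g/mol.
n(H2O) = 6.5764 / 18.016 = 0.365031 mol.
Reaction (1): H2O→NaOH ratio 2:2 ⇒ n(NaOH) = 0.365031 mol.
Reaction (2): NaOH→NaCl ratio 3:3 ⇒ n(NaCl) = 0.365031 mol.
Reaction (3): NaCl→NaNO3 ratio 1:1 ⇒ n(NaNO3) = 0.365031 mol.
Mass of NaNO3 = 0.365031 × 85.00 = 31.0276 g.

31.028 g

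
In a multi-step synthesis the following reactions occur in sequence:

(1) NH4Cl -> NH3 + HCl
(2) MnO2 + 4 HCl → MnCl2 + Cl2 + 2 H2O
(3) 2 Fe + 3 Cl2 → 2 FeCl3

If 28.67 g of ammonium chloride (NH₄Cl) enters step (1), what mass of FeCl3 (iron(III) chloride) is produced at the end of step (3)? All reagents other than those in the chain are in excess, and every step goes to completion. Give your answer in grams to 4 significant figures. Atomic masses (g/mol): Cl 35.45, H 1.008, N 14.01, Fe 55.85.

14.49 g

M(NH4Cl) = 14.01 + 4(1.008) + 35.45 = 53.492 g/mol.
M(FeCl3) = 55.85 + 3(35.45) = 162.20 g/mol.
n(NH4Cl) = 28.67 / 53.492 = 0.53597 mol.
Reaction (1): NH4Cl→HCl ratio 1:1 ⇒ n(HCl) = 0.53597 mol.
Reaction (2): HCl→Cl2 ratio 4:1 ⇒ n(Cl2) = 0.13399 mol.
Reaction (3): Cl2→FeCl3 ratio 3:2 ⇒ n(FeCl3) = 0.089328 mol.
Mass of FeCl3 = 0.089328 × 162.20 = 14.489 g.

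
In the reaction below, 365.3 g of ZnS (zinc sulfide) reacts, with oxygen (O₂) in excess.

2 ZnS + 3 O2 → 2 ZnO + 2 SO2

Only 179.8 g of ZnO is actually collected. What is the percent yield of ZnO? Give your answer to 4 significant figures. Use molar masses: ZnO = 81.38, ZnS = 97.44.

58.93 %

n(ZnS) = 365.30 g / 97.44 g/mol = 3.7490 mol.
From the equation the ZnS:ZnO mole ratio is 2:2, so n(ZnO) = 3.7490 × 2/2 = 3.7490 mol.
Mass of ZnO = 3.7490 mol × 81.38 g/mol = 305.09 g.
This is the theoretical yield. Percent yield = 179.8 g / 305.09 g × 100% = 58.933%.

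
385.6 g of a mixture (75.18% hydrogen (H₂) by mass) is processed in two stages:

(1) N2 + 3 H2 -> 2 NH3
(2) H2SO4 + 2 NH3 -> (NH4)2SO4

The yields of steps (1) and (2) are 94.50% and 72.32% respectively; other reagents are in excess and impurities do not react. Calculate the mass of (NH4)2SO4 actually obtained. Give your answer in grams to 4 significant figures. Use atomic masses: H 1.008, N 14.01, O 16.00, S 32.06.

4329 g

Pure H2 = 385.6 × 0.7518 = 289.89 g.
M(H2) = 2(1.008) = 2.016 g/mol.
M((NH4)2SO4) = 2(14.01) + 8(1.008) + 32.06 + 4(16.00) = 132.144 g/mol.
n(H2) = 289.89 / 2.016 = 143.80 mol.
Step 1 (H2:NH3 = 3:2): theoretical n(NH3) = 95.864 mol; at 94.50% yield, n(NH3) = 90.592 mol.
Step 2 (NH3:(NH4)2SO4 = 2:1): theoretical n((NH4)2SO4) = 45.296 mol, so theoretical mass = 45.296 × 132.144 = 5985.6 g.
At 72.32% yield, actual mass of (NH4)2SO4 = 5985.6 × 0.7232 = 4328.8 g.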